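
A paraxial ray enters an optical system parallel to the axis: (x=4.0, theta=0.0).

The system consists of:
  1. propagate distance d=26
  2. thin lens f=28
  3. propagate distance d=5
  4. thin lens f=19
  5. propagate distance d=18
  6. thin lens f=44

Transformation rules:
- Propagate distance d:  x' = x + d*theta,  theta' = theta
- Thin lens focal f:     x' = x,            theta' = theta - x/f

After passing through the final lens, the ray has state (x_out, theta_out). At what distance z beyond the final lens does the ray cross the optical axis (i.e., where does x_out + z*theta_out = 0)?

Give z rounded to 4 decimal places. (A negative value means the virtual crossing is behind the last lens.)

Answer: -9.1799

Derivation:
Initial: x=4.0000 theta=0.0000
After 1 (propagate distance d=26): x=4.0000 theta=0.0000
After 2 (thin lens f=28): x=4.0000 theta=-1/7 (≈-0.1429)
After 3 (propagate distance d=5): x=23/7 (≈3.2857) theta=-1/7 (≈-0.1429)
After 4 (thin lens f=19): x=23/7 (≈3.2857) theta=-6/19 (≈-0.3158)
After 5 (propagate distance d=18): x=-319/133 (≈-2.3985) theta=-6/19 (≈-0.3158)
After 6 (thin lens f=44): x=-319/133 (≈-2.3985) theta=-139/532 (≈-0.2613)
z_focus = -x_out/theta_out = -(-319/133)/(-139/532) = -1276/139 ≈ -9.1799
Rounded to 4 decimal places: z = -9.1799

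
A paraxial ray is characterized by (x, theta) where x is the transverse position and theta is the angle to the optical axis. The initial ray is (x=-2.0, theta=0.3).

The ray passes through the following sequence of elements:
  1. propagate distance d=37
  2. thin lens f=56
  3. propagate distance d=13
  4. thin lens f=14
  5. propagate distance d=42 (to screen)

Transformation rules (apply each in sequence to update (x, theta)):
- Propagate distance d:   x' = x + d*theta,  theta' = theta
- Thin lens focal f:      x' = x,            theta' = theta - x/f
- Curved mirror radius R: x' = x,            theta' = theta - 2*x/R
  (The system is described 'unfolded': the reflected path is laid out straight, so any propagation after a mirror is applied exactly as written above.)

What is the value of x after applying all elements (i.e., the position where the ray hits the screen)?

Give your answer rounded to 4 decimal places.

Initial: x=-2.0000 theta=0.3000
After 1 (propagate distance d=37): x=9.1000 theta=0.3000
After 2 (thin lens f=56): x=9.1000 theta=0.1375
After 3 (propagate distance d=13): x=10.8875 theta=0.1375
After 4 (thin lens f=14): x=10.8875 theta=-717/1120 (≈-0.6402)
After 5 (propagate distance d=42 (to screen)): x=-16.0000 theta=-717/1120 (≈-0.6402)
Rounded to 4 decimal places: x = -16.0000

Answer: -16.0000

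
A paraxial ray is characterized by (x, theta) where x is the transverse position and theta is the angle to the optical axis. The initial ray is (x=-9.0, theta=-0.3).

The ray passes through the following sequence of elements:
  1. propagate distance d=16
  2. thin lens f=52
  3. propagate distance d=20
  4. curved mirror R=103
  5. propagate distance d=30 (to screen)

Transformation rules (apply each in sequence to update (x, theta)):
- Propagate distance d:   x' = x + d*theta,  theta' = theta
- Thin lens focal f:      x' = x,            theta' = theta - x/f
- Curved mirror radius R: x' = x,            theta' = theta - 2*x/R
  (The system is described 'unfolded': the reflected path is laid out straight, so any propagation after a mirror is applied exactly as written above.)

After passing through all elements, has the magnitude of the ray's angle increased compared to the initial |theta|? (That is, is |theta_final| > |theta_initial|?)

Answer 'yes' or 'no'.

Initial: x=-9.0000 theta=-0.3000
After 1 (propagate distance d=16): x=-13.8000 theta=-0.3000
After 2 (thin lens f=52): x=-13.8000 theta=-9/260 (≈-0.0346)
After 3 (propagate distance d=20): x=-942/65 (≈-14.4923) theta=-9/260 (≈-0.0346)
After 4 (curved mirror R=103): x=-942/65 (≈-14.4923) theta=6609/26780 (≈0.2468)
After 5 (propagate distance d=30 (to screen)): x=-94917/13390 (≈-7.0886) theta=6609/26780 (≈0.2468)
|theta_initial|=0.3000 |theta_final|=6609/26780 (≈0.2468) -> not increased

Answer: no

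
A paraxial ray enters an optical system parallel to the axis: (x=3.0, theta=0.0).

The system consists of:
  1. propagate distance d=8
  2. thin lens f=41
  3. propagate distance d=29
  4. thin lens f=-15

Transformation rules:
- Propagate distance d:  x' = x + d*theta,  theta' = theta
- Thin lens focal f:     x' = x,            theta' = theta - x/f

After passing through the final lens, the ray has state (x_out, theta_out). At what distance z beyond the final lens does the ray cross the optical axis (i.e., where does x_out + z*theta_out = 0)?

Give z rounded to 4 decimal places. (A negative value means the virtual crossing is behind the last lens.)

Answer: 60.0000

Derivation:
Initial: x=3.0000 theta=0.0000
After 1 (propagate distance d=8): x=3.0000 theta=0.0000
After 2 (thin lens f=41): x=3.0000 theta=-3/41 (≈-0.0732)
After 3 (propagate distance d=29): x=36/41 (≈0.8780) theta=-3/41 (≈-0.0732)
After 4 (thin lens f=-15): x=36/41 (≈0.8780) theta=-3/205 (≈-0.0146)
z_focus = -x_out/theta_out = -(36/41)/(-3/205) = 60.0000
Rounded to 4 decimal places: z = 60.0000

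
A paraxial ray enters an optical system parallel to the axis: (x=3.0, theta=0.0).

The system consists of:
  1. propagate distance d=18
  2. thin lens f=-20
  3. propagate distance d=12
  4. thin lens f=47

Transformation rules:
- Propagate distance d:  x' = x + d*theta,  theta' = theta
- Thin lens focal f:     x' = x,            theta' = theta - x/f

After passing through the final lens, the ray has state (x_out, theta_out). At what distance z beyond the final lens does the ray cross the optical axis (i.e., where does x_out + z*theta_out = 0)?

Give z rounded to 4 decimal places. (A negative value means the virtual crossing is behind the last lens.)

Initial: x=3.0000 theta=0.0000
After 1 (propagate distance d=18): x=3.0000 theta=0.0000
After 2 (thin lens f=-20): x=3.0000 theta=0.1500
After 3 (propagate distance d=12): x=4.8000 theta=0.1500
After 4 (thin lens f=47): x=4.8000 theta=9/188 (≈0.0479)
z_focus = -x_out/theta_out = -(4.8000)/(9/188) = -1504/15 ≈ -100.2667
Rounded to 4 decimal places: z = -100.2667

Answer: -100.2667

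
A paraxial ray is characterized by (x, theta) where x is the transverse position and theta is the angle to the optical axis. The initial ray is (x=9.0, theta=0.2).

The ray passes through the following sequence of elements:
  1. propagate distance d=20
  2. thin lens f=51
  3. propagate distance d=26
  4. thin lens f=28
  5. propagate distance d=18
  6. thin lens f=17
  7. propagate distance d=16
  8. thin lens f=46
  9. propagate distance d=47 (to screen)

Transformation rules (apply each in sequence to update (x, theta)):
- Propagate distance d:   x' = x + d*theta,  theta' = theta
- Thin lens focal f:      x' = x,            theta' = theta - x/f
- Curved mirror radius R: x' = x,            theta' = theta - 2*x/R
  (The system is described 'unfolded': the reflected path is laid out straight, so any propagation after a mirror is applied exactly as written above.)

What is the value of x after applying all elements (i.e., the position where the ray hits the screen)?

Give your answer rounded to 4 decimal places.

Answer: -30.5414

Derivation:
Initial: x=9.0000 theta=0.2000
After 1 (propagate distance d=20): x=13.0000 theta=0.2000
After 2 (thin lens f=51): x=13.0000 theta=-14/255 (≈-0.0549)
After 3 (propagate distance d=26): x=2951/255 (≈11.5725) theta=-14/255 (≈-0.0549)
After 4 (thin lens f=28): x=2951/255 (≈11.5725) theta=-3343/7140 (≈-0.4682)
After 5 (propagate distance d=18): x=11227/3570 (≈3.1448) theta=-3343/7140 (≈-0.4682)
After 6 (thin lens f=17): x=11227/3570 (≈3.1448) theta=-15857/24276 (≈-0.6532)
After 7 (propagate distance d=16): x=-147807/20230 (≈-7.3063) theta=-15857/24276 (≈-0.6532)
After 8 (thin lens f=46): x=-147807/20230 (≈-7.3063) theta=-98581/199410 (≈-0.4944)
After 9 (propagate distance d=47 (to screen)): x=-21315916/697935 (≈-30.5414) theta=-98581/199410 (≈-0.4944)
Rounded to 4 decimal places: x = -30.5414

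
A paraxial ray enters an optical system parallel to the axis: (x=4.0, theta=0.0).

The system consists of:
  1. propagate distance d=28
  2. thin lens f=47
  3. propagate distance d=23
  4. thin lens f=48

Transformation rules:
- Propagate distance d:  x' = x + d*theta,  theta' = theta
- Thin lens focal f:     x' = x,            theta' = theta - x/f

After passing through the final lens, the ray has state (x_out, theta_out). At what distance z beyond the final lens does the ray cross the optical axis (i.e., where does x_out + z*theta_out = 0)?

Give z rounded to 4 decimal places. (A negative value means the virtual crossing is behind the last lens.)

Initial: x=4.0000 theta=0.0000
After 1 (propagate distance d=28): x=4.0000 theta=0.0000
After 2 (thin lens f=47): x=4.0000 theta=-4/47 (≈-0.0851)
After 3 (propagate distance d=23): x=96/47 (≈2.0426) theta=-4/47 (≈-0.0851)
After 4 (thin lens f=48): x=96/47 (≈2.0426) theta=-6/47 (≈-0.1277)
z_focus = -x_out/theta_out = -(96/47)/(-6/47) = 16.0000
Rounded to 4 decimal places: z = 16.0000

Answer: 16.0000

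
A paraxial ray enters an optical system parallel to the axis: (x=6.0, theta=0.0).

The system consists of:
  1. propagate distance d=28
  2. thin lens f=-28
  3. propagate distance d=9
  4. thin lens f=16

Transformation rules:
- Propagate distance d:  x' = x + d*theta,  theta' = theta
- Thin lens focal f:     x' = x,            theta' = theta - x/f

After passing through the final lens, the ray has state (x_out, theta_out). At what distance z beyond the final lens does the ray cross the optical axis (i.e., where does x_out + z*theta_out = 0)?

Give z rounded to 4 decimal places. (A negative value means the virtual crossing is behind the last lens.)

Answer: 28.1905

Derivation:
Initial: x=6.0000 theta=0.0000
After 1 (propagate distance d=28): x=6.0000 theta=0.0000
After 2 (thin lens f=-28): x=6.0000 theta=3/14 (≈0.2143)
After 3 (propagate distance d=9): x=111/14 (≈7.9286) theta=3/14 (≈0.2143)
After 4 (thin lens f=16): x=111/14 (≈7.9286) theta=-9/32 (≈-0.2813)
z_focus = -x_out/theta_out = -(111/14)/(-9/32) = 592/21 ≈ 28.1905
Rounded to 4 decimal places: z = 28.1905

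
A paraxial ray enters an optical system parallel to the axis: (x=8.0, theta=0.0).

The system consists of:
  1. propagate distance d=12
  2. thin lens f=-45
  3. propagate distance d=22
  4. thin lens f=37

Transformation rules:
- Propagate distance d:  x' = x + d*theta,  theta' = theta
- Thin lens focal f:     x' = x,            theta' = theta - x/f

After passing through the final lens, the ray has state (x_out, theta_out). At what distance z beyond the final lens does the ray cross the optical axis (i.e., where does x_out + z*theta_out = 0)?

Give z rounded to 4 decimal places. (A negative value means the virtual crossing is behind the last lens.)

Initial: x=8.0000 theta=0.0000
After 1 (propagate distance d=12): x=8.0000 theta=0.0000
After 2 (thin lens f=-45): x=8.0000 theta=8/45 (≈0.1778)
After 3 (propagate distance d=22): x=536/45 (≈11.9111) theta=8/45 (≈0.1778)
After 4 (thin lens f=37): x=536/45 (≈11.9111) theta=-16/111 (≈-0.1441)
z_focus = -x_out/theta_out = -(536/45)/(-16/111) = 2479/30 ≈ 82.6333
Rounded to 4 decimal places: z = 82.6333

Answer: 82.6333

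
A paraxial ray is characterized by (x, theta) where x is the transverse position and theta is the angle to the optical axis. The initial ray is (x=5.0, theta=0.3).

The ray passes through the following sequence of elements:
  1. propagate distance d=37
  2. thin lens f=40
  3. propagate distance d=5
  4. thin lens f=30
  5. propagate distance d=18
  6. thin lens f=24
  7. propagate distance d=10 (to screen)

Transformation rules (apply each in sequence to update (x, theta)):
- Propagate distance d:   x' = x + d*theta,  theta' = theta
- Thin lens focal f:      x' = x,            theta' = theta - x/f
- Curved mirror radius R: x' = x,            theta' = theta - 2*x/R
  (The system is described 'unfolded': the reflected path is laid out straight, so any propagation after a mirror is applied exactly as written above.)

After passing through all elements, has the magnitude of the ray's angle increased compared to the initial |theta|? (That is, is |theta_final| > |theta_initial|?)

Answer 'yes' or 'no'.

Initial: x=5.0000 theta=0.3000
After 1 (propagate distance d=37): x=16.1000 theta=0.3000
After 2 (thin lens f=40): x=16.1000 theta=-0.1025
After 3 (propagate distance d=5): x=15.5875 theta=-0.1025
After 4 (thin lens f=30): x=15.5875 theta=-1493/2400 (≈-0.6221)
After 5 (propagate distance d=18): x=4.3900 theta=-1493/2400 (≈-0.6221)
After 6 (thin lens f=24): x=4.3900 theta=-0.8050
After 7 (propagate distance d=10 (to screen)): x=-3.6600 theta=-0.8050
|theta_initial|=0.3000 |theta_final|=0.8050 -> increased

Answer: yes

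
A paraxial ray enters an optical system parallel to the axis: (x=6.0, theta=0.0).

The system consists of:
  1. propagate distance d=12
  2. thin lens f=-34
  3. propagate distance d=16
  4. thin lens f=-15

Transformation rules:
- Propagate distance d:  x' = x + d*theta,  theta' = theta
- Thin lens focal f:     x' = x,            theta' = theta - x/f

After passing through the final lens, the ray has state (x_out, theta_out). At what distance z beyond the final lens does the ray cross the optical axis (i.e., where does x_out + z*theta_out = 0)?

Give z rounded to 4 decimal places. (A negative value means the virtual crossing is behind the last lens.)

Answer: -11.5385

Derivation:
Initial: x=6.0000 theta=0.0000
After 1 (propagate distance d=12): x=6.0000 theta=0.0000
After 2 (thin lens f=-34): x=6.0000 theta=3/17 (≈0.1765)
After 3 (propagate distance d=16): x=150/17 (≈8.8235) theta=3/17 (≈0.1765)
After 4 (thin lens f=-15): x=150/17 (≈8.8235) theta=13/17 (≈0.7647)
z_focus = -x_out/theta_out = -(150/17)/(13/17) = -150/13 ≈ -11.5385
Rounded to 4 decimal places: z = -11.5385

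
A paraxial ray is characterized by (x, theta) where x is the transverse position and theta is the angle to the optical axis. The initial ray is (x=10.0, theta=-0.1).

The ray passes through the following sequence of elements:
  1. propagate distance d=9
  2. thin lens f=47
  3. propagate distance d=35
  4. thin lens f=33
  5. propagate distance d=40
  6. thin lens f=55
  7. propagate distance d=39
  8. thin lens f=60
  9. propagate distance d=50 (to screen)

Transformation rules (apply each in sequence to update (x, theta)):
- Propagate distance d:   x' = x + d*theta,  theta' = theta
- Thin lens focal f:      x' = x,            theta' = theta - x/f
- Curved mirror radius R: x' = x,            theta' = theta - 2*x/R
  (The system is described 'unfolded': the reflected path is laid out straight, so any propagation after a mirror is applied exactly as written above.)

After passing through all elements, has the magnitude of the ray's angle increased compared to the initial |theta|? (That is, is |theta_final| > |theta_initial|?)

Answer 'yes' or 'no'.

Answer: yes

Derivation:
Initial: x=10.0000 theta=-0.1000
After 1 (propagate distance d=9): x=9.1000 theta=-0.1000
After 2 (thin lens f=47): x=9.1000 theta=-69/235 (≈-0.2936)
After 3 (propagate distance d=35): x=-553/470 (≈-1.1766) theta=-69/235 (≈-0.2936)
After 4 (thin lens f=33): x=-553/470 (≈-1.1766) theta=-4001/15510 (≈-0.2580)
After 5 (propagate distance d=40): x=-178289/15510 (≈-11.4951) theta=-4001/15510 (≈-0.2580)
After 6 (thin lens f=55): x=-178289/15510 (≈-11.4951) theta=-6961/142175 (≈-0.0490)
After 7 (propagate distance d=39): x=-11434769/853050 (≈-13.4046) theta=-6961/142175 (≈-0.0490)
After 8 (thin lens f=60): x=-11434769/853050 (≈-13.4046) theta=8928809/51183000 (≈0.1744)
After 9 (propagate distance d=50 (to screen)): x=-23964569/5118300 (≈-4.6821) theta=8928809/51183000 (≈0.1744)
|theta_initial|=0.1000 |theta_final|=8928809/51183000 (≈0.1744) -> increased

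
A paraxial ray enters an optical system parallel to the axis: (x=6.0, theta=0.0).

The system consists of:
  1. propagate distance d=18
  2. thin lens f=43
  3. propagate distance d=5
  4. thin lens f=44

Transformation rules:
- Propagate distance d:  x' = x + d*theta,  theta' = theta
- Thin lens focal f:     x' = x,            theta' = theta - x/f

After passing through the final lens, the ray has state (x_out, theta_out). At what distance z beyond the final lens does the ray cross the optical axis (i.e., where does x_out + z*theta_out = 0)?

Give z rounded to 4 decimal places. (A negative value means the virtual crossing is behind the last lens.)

Answer: 20.3902

Derivation:
Initial: x=6.0000 theta=0.0000
After 1 (propagate distance d=18): x=6.0000 theta=0.0000
After 2 (thin lens f=43): x=6.0000 theta=-6/43 (≈-0.1395)
After 3 (propagate distance d=5): x=228/43 (≈5.3023) theta=-6/43 (≈-0.1395)
After 4 (thin lens f=44): x=228/43 (≈5.3023) theta=-123/473 (≈-0.2600)
z_focus = -x_out/theta_out = -(228/43)/(-123/473) = 836/41 ≈ 20.3902
Rounded to 4 decimal places: z = 20.3902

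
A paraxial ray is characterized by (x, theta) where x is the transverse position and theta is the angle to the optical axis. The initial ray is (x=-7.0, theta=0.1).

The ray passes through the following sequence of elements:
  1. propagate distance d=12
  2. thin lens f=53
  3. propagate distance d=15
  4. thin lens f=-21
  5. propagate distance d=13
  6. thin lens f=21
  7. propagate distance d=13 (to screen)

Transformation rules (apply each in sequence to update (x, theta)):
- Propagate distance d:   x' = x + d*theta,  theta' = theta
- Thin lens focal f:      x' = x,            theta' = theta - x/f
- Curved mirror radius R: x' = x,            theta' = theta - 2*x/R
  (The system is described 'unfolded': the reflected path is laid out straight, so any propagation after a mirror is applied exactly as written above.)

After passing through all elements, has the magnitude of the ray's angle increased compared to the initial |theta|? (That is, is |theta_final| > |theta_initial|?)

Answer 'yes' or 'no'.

Initial: x=-7.0000 theta=0.1000
After 1 (propagate distance d=12): x=-5.8000 theta=0.1000
After 2 (thin lens f=53): x=-5.8000 theta=111/530 (≈0.2094)
After 3 (propagate distance d=15): x=-1409/530 (≈-2.6585) theta=111/530 (≈0.2094)
After 4 (thin lens f=-21): x=-1409/530 (≈-2.6585) theta=461/5565 (≈0.0828)
After 5 (propagate distance d=13): x=-17603/11130 (≈-1.5816) theta=461/5565 (≈0.0828)
After 6 (thin lens f=21): x=-17603/11130 (≈-1.5816) theta=7393/46746 (≈0.1582)
After 7 (propagate distance d=13 (to screen)): x=55441/116865 (≈0.4744) theta=7393/46746 (≈0.1582)
|theta_initial|=0.1000 |theta_final|=7393/46746 (≈0.1582) -> increased

Answer: yes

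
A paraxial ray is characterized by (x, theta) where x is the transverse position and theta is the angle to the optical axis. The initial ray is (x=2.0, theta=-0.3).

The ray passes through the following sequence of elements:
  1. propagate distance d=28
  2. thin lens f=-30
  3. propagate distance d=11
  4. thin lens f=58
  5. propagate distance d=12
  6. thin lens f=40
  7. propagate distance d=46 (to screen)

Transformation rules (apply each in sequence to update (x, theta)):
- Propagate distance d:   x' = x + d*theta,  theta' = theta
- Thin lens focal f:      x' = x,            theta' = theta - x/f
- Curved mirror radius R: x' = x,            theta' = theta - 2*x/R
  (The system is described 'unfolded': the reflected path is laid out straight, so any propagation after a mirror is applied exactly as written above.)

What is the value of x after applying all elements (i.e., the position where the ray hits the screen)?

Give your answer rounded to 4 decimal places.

Answer: -11.7019

Derivation:
Initial: x=2.0000 theta=-0.3000
After 1 (propagate distance d=28): x=-6.4000 theta=-0.3000
After 2 (thin lens f=-30): x=-6.4000 theta=-77/150 (≈-0.5133)
After 3 (propagate distance d=11): x=-1807/150 (≈-12.0467) theta=-77/150 (≈-0.5133)
After 4 (thin lens f=58): x=-1807/150 (≈-12.0467) theta=-2659/8700 (≈-0.3056)
After 5 (propagate distance d=12): x=-68357/4350 (≈-15.7143) theta=-2659/8700 (≈-0.3056)
After 6 (thin lens f=40): x=-68357/4350 (≈-15.7143) theta=5059/58000 (≈0.0872)
After 7 (propagate distance d=46 (to screen)): x=-1018069/87000 (≈-11.7019) theta=5059/58000 (≈0.0872)
Rounded to 4 decimal places: x = -11.7019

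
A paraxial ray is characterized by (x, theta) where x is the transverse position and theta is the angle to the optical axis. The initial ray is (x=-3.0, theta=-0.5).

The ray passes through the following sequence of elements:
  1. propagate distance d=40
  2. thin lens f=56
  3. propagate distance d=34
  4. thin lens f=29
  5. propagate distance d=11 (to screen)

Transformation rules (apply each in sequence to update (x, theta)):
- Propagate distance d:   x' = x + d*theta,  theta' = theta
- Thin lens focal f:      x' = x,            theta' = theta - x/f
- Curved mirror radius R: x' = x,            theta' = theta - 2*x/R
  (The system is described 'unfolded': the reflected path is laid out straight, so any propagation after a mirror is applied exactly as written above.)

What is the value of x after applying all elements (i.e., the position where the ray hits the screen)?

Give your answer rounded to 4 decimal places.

Answer: -17.1422

Derivation:
Initial: x=-3.0000 theta=-0.5000
After 1 (propagate distance d=40): x=-23.0000 theta=-0.5000
After 2 (thin lens f=56): x=-23.0000 theta=-5/56 (≈-0.0893)
After 3 (propagate distance d=34): x=-729/28 (≈-26.0357) theta=-5/56 (≈-0.0893)
After 4 (thin lens f=29): x=-729/28 (≈-26.0357) theta=1313/1624 (≈0.8085)
After 5 (propagate distance d=11 (to screen)): x=-3977/232 (≈-17.1422) theta=1313/1624 (≈0.8085)
Rounded to 4 decimal places: x = -17.1422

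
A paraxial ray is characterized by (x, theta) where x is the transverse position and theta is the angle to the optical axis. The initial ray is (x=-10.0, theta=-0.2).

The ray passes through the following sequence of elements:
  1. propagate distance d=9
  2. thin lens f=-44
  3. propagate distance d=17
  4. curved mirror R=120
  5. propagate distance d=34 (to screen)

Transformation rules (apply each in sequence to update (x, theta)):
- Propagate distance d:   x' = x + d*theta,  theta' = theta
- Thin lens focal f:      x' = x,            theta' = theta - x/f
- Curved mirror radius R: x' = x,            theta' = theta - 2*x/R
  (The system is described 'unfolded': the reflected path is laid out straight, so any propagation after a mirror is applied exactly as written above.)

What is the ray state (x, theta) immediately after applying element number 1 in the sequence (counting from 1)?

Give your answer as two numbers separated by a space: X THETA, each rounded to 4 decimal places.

Answer: -11.8000 -0.2000

Derivation:
Initial: x=-10.0000 theta=-0.2000
After 1 (propagate distance d=9): x=-11.8000 theta=-0.2000
Rounded to 4 decimal places: x = -11.8000, theta = -0.2000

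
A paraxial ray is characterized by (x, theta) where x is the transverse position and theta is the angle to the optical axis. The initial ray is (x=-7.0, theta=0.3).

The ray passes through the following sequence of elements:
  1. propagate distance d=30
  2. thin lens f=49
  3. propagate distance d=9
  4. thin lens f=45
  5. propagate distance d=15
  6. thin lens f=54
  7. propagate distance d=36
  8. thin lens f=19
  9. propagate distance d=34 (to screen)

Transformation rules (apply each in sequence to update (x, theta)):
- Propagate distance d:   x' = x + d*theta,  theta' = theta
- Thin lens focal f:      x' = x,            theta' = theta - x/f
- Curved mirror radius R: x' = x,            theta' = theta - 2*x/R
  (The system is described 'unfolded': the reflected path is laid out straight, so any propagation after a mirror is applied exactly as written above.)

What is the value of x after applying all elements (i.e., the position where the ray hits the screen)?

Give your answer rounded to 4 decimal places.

Initial: x=-7.0000 theta=0.3000
After 1 (propagate distance d=30): x=2.0000 theta=0.3000
After 2 (thin lens f=49): x=2.0000 theta=127/490 (≈0.2592)
After 3 (propagate distance d=9): x=2123/490 (≈4.3327) theta=127/490 (≈0.2592)
After 4 (thin lens f=45): x=2123/490 (≈4.3327) theta=1796/11025 (≈0.1629)
After 5 (propagate distance d=15): x=1423/210 (≈6.7762) theta=1796/11025 (≈0.1629)
After 6 (thin lens f=54): x=1423/210 (≈6.7762) theta=14851/396900 (≈0.0374)
After 7 (propagate distance d=36): x=179117/22050 (≈8.1232) theta=14851/396900 (≈0.0374)
After 8 (thin lens f=19): x=179117/22050 (≈8.1232) theta=-2941937/7541100 (≈-0.3901)
After 9 (propagate distance d=34 (to screen)): x=-9691961/1885275 (≈-5.1409) theta=-2941937/7541100 (≈-0.3901)
Rounded to 4 decimal places: x = -5.1409

Answer: -5.1409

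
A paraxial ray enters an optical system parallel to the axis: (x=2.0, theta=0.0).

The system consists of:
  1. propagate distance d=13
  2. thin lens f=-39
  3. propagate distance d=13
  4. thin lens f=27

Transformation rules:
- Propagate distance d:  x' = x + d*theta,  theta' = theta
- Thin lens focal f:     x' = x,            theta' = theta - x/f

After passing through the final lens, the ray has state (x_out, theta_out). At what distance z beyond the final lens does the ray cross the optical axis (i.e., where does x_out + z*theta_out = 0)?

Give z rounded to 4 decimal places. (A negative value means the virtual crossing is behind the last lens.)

Initial: x=2.0000 theta=0.0000
After 1 (propagate distance d=13): x=2.0000 theta=0.0000
After 2 (thin lens f=-39): x=2.0000 theta=2/39 (≈0.0513)
After 3 (propagate distance d=13): x=8/3 (≈2.6667) theta=2/39 (≈0.0513)
After 4 (thin lens f=27): x=8/3 (≈2.6667) theta=-50/1053 (≈-0.0475)
z_focus = -x_out/theta_out = -(8/3)/(-50/1053) = 56.1600
Rounded to 4 decimal places: z = 56.1600

Answer: 56.1600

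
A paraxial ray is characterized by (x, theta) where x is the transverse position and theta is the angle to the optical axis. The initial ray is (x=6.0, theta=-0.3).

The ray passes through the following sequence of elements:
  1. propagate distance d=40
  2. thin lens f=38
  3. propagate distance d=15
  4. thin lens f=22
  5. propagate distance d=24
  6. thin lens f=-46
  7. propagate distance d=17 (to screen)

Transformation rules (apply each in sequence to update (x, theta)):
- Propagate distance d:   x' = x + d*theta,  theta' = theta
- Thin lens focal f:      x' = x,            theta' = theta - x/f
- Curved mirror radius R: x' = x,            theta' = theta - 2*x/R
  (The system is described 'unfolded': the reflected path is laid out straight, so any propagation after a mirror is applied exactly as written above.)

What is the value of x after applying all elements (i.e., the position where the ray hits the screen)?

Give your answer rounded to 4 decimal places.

Answer: 0.2092

Derivation:
Initial: x=6.0000 theta=-0.3000
After 1 (propagate distance d=40): x=-6.0000 theta=-0.3000
After 2 (thin lens f=38): x=-6.0000 theta=-27/190 (≈-0.1421)
After 3 (propagate distance d=15): x=-309/38 (≈-8.1316) theta=-27/190 (≈-0.1421)
After 4 (thin lens f=22): x=-309/38 (≈-8.1316) theta=951/4180 (≈0.2275)
After 5 (propagate distance d=24): x=-5583/2090 (≈-2.6713) theta=951/4180 (≈0.2275)
After 6 (thin lens f=-46): x=-5583/2090 (≈-2.6713) theta=1629/9614 (≈0.1694)
After 7 (propagate distance d=17 (to screen)): x=5028/24035 (≈0.2092) theta=1629/9614 (≈0.1694)
Rounded to 4 decimal places: x = 0.2092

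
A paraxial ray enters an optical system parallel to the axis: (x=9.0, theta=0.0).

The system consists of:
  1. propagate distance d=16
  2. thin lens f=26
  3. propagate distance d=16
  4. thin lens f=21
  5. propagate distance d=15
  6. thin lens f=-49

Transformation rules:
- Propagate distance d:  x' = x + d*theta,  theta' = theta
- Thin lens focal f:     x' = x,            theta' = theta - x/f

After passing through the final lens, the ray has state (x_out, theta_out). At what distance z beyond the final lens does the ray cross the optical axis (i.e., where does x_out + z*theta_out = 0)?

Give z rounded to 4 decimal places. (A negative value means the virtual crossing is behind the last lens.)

Answer: -7.0434

Derivation:
Initial: x=9.0000 theta=0.0000
After 1 (propagate distance d=16): x=9.0000 theta=0.0000
After 2 (thin lens f=26): x=9.0000 theta=-9/26 (≈-0.3462)
After 3 (propagate distance d=16): x=45/13 (≈3.4615) theta=-9/26 (≈-0.3462)
After 4 (thin lens f=21): x=45/13 (≈3.4615) theta=-93/182 (≈-0.5110)
After 5 (propagate distance d=15): x=-765/182 (≈-4.2033) theta=-93/182 (≈-0.5110)
After 6 (thin lens f=-49): x=-765/182 (≈-4.2033) theta=-2661/4459 (≈-0.5968)
z_focus = -x_out/theta_out = -(-765/182)/(-2661/4459) = -12495/1774 ≈ -7.0434
Rounded to 4 decimal places: z = -7.0434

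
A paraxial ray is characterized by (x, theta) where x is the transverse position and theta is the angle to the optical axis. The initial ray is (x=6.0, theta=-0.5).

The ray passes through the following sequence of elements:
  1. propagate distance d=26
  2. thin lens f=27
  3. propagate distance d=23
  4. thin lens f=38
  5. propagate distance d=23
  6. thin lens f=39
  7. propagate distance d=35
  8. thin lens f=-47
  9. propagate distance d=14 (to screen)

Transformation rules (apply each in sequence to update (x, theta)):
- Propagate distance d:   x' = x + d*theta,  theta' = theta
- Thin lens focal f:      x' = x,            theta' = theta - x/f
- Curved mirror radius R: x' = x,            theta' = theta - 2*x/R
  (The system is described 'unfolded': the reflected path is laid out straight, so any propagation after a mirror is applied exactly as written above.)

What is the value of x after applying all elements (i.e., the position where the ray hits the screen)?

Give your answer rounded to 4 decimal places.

Initial: x=6.0000 theta=-0.5000
After 1 (propagate distance d=26): x=-7.0000 theta=-0.5000
After 2 (thin lens f=27): x=-7.0000 theta=-13/54 (≈-0.2407)
After 3 (propagate distance d=23): x=-677/54 (≈-12.5370) theta=-13/54 (≈-0.2407)
After 4 (thin lens f=38): x=-677/54 (≈-12.5370) theta=61/684 (≈0.0892)
After 5 (propagate distance d=23): x=-21517/2052 (≈-10.4859) theta=61/684 (≈0.0892)
After 6 (thin lens f=39): x=-21517/2052 (≈-10.4859) theta=14327/40014 (≈0.3580)
After 7 (propagate distance d=35): x=163727/80028 (≈2.0459) theta=14327/40014 (≈0.3580)
After 8 (thin lens f=-47): x=163727/80028 (≈2.0459) theta=1510465/3761316 (≈0.4016)
After 9 (propagate distance d=14 (to screen)): x=3204631/417924 (≈7.6680) theta=1510465/3761316 (≈0.4016)
Rounded to 4 decimal places: x = 7.6680

Answer: 7.6680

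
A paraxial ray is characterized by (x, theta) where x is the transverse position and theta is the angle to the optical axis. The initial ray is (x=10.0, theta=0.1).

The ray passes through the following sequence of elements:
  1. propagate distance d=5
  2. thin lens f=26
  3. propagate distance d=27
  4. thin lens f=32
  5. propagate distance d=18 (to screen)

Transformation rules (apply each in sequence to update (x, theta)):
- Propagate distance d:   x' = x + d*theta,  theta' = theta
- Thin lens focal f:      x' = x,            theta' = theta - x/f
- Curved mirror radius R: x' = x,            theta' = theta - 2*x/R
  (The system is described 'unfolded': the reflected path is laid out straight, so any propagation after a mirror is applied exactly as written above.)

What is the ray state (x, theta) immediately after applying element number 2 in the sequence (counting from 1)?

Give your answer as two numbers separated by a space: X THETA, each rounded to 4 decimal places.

Answer: 10.5000 -0.3038

Derivation:
Initial: x=10.0000 theta=0.1000
After 1 (propagate distance d=5): x=10.5000 theta=0.1000
After 2 (thin lens f=26): x=10.5000 theta=-79/260 (≈-0.3038)
Rounded to 4 decimal places: x = 10.5000, theta = -0.3038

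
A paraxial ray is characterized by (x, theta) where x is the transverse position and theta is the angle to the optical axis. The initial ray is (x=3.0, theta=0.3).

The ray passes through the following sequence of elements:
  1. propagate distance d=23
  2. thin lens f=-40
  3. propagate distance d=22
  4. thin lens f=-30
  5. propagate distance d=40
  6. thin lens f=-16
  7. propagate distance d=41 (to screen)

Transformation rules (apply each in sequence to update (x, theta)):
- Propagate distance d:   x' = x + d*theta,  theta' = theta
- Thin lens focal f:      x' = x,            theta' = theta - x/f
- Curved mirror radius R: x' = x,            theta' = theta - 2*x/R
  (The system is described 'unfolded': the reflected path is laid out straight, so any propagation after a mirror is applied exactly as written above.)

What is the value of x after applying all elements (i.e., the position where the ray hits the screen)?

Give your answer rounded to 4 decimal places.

Initial: x=3.0000 theta=0.3000
After 1 (propagate distance d=23): x=9.9000 theta=0.3000
After 2 (thin lens f=-40): x=9.9000 theta=0.5475
After 3 (propagate distance d=22): x=21.9450 theta=0.5475
After 4 (thin lens f=-30): x=21.9450 theta=1.2790
After 5 (propagate distance d=40): x=73.1050 theta=1.2790
After 6 (thin lens f=-16): x=73.1050 theta=93569/16000 (≈5.8481)
After 7 (propagate distance d=41 (to screen)): x=5006009/16000 (≈312.8756) theta=93569/16000 (≈5.8481)
Rounded to 4 decimal places: x = 312.8756

Answer: 312.8756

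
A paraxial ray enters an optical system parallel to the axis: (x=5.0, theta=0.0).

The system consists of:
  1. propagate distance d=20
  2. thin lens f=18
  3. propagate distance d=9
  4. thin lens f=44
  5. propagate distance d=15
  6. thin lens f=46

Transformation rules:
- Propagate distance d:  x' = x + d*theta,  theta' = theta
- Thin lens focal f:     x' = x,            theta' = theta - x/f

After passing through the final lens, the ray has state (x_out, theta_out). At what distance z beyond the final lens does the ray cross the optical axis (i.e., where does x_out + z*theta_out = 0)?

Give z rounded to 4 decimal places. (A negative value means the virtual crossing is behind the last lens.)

Answer: -9.0015

Derivation:
Initial: x=5.0000 theta=0.0000
After 1 (propagate distance d=20): x=5.0000 theta=0.0000
After 2 (thin lens f=18): x=5.0000 theta=-5/18 (≈-0.2778)
After 3 (propagate distance d=9): x=2.5000 theta=-5/18 (≈-0.2778)
After 4 (thin lens f=44): x=2.5000 theta=-265/792 (≈-0.3346)
After 5 (propagate distance d=15): x=-665/264 (≈-2.5189) theta=-265/792 (≈-0.3346)
After 6 (thin lens f=46): x=-665/264 (≈-2.5189) theta=-10195/36432 (≈-0.2798)
z_focus = -x_out/theta_out = -(-665/264)/(-10195/36432) = -18354/2039 ≈ -9.0015
Rounded to 4 decimal places: z = -9.0015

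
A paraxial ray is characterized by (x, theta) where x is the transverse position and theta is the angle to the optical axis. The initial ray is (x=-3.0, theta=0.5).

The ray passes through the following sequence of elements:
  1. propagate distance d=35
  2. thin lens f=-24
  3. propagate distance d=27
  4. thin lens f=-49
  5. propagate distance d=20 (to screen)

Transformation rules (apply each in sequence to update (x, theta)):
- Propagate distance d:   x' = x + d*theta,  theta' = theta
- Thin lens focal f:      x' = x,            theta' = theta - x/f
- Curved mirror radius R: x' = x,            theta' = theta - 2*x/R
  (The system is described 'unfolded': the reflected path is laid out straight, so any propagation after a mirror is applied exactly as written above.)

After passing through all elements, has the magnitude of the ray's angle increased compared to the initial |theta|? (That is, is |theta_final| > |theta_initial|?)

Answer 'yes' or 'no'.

Initial: x=-3.0000 theta=0.5000
After 1 (propagate distance d=35): x=14.5000 theta=0.5000
After 2 (thin lens f=-24): x=14.5000 theta=53/48 (≈1.1042)
After 3 (propagate distance d=27): x=44.3125 theta=53/48 (≈1.1042)
After 4 (thin lens f=-49): x=44.3125 theta=1181/588 (≈2.0085)
After 5 (propagate distance d=20 (to screen)): x=198703/2352 (≈84.4826) theta=1181/588 (≈2.0085)
|theta_initial|=0.5000 |theta_final|=1181/588 (≈2.0085) -> increased

Answer: yes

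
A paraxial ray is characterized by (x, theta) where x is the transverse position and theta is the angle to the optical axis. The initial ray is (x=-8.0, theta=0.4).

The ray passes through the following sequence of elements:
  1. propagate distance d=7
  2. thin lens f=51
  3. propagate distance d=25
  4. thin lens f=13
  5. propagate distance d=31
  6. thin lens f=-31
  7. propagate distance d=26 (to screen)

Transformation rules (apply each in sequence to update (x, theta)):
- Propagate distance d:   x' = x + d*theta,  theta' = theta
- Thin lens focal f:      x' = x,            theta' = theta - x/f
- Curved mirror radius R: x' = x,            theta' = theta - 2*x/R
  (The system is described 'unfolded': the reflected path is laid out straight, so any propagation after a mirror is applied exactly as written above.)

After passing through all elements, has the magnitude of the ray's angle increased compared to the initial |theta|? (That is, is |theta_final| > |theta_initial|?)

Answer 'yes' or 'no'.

Initial: x=-8.0000 theta=0.4000
After 1 (propagate distance d=7): x=-5.2000 theta=0.4000
After 2 (thin lens f=51): x=-5.2000 theta=128/255 (≈0.5020)
After 3 (propagate distance d=25): x=1874/255 (≈7.3490) theta=128/255 (≈0.5020)
After 4 (thin lens f=13): x=1874/255 (≈7.3490) theta=-14/221 (≈-0.0633)
After 5 (propagate distance d=31): x=17852/3315 (≈5.3852) theta=-14/221 (≈-0.0633)
After 6 (thin lens f=-31): x=17852/3315 (≈5.3852) theta=11342/102765 (≈0.1104)
After 7 (propagate distance d=26 (to screen)): x=282768/34255 (≈8.2548) theta=11342/102765 (≈0.1104)
|theta_initial|=0.4000 |theta_final|=11342/102765 (≈0.1104) -> not increased

Answer: no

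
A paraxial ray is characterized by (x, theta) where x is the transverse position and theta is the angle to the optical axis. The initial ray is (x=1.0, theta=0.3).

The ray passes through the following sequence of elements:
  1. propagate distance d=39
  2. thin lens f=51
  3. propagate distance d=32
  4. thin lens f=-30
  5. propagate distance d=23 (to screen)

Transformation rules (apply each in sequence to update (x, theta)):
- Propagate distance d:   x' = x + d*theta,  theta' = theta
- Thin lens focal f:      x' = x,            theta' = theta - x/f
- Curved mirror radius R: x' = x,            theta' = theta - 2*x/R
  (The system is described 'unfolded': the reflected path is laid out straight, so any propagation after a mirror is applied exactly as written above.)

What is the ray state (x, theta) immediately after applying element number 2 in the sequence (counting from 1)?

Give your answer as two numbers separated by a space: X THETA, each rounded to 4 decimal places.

Initial: x=1.0000 theta=0.3000
After 1 (propagate distance d=39): x=12.7000 theta=0.3000
After 2 (thin lens f=51): x=12.7000 theta=13/255 (≈0.0510)
Rounded to 4 decimal places: x = 12.7000, theta = 0.0510

Answer: 12.7000 0.0510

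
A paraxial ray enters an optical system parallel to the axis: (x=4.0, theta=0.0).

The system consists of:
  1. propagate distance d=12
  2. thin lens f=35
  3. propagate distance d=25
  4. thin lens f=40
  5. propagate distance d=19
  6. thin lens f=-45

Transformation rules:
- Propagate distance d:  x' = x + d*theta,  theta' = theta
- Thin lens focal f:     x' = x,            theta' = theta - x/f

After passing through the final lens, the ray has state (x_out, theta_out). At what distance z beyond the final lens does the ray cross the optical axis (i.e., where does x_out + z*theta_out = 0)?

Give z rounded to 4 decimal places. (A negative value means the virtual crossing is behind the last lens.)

Initial: x=4.0000 theta=0.0000
After 1 (propagate distance d=12): x=4.0000 theta=0.0000
After 2 (thin lens f=35): x=4.0000 theta=-4/35 (≈-0.1143)
After 3 (propagate distance d=25): x=8/7 (≈1.1429) theta=-4/35 (≈-0.1143)
After 4 (thin lens f=40): x=8/7 (≈1.1429) theta=-1/7 (≈-0.1429)
After 5 (propagate distance d=19): x=-11/7 (≈-1.5714) theta=-1/7 (≈-0.1429)
After 6 (thin lens f=-45): x=-11/7 (≈-1.5714) theta=-8/45 (≈-0.1778)
z_focus = -x_out/theta_out = -(-11/7)/(-8/45) = -495/56 ≈ -8.8393
Rounded to 4 decimal places: z = -8.8393

Answer: -8.8393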